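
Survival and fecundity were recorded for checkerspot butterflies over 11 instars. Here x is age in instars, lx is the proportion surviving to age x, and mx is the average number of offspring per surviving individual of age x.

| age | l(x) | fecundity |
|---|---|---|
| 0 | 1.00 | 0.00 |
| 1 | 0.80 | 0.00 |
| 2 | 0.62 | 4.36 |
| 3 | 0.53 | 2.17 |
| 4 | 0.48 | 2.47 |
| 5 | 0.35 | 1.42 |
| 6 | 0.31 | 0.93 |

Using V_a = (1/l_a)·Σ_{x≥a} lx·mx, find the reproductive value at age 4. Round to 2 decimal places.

4.11

lx·mx for x ≥ 4: 1.1856, 0.497, 0.2883 → sum = 1.9709
V_4 = 1.9709 / l_4 = 1.9709 / 0.48 = 4.106042… → 4.11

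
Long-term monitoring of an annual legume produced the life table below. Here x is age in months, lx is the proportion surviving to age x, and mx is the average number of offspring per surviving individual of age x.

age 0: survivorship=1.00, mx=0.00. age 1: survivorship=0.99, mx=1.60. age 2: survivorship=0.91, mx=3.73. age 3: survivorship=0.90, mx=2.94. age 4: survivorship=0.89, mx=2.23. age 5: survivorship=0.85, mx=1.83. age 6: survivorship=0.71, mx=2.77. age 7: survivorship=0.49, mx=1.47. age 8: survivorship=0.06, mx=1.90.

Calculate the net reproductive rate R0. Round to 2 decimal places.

13.97

lx·mx by age: 0, 1.584, 3.3943, 2.646, 1.9847, 1.5555, 1.9667, 0.7203, 0.114
R0 = Σ lx·mx = 13.9655 → 13.97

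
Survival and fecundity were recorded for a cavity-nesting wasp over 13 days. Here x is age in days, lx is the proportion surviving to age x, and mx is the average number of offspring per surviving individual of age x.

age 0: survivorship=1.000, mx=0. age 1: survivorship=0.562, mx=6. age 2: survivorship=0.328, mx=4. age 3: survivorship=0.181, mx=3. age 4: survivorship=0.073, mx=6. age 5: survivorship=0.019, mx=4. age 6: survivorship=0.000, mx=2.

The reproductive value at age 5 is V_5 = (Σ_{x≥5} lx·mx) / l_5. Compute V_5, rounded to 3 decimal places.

lx·mx for x ≥ 5: 0.076, 0 → sum = 0.076
V_5 = 0.076 / l_5 = 0.076 / 0.019 = 4 → 4.000

4.000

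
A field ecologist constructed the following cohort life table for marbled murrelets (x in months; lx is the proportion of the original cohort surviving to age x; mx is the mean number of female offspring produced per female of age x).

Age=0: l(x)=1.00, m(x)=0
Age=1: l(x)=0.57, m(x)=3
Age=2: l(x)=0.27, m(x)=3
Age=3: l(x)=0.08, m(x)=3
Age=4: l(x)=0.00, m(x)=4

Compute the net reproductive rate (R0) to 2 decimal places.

lx·mx by age: 0, 1.71, 0.81, 0.24, 0
R0 = Σ lx·mx = 2.76 → 2.76

2.76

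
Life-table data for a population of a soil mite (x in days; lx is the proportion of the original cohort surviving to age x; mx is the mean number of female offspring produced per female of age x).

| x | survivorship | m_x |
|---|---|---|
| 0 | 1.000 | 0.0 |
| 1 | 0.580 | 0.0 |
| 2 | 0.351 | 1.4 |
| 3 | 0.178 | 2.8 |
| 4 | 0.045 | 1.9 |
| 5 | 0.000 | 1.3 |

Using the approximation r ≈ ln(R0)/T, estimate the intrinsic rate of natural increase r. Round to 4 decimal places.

0.0277

R0 = Σ lx·mx = 0 + 0 + 0.4914 + 0.4984 + 0.0855 + 0 = 1.0753
Σ x·lx·mx = 2.82; T = 2.82/1.0753 = 2.62252…
r ≈ ln(R0)/T = ln(1.0753)/2.62252… = 0.027683… → 0.0277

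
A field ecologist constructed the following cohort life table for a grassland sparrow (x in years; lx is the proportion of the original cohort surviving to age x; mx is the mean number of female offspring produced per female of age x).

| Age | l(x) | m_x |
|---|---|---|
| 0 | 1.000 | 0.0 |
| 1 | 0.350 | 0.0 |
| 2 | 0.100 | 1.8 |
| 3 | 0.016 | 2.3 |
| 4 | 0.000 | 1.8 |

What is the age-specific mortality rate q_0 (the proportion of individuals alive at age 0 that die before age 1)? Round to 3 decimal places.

q_0 = (l_0 − l_1) / l_0 = (1 − 0.35) / 1
     = 0.65 / 1 = 0.65 → 0.650

0.650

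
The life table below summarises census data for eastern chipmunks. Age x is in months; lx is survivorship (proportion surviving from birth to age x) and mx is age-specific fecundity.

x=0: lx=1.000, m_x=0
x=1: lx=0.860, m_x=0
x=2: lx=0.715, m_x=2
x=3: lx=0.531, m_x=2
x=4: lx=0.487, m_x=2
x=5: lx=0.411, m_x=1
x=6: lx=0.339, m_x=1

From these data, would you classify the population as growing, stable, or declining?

R0 = Σ lx·mx = 0 + 0 + 1.43 + 1.062 + 0.974 + 0.411 + 0.339 = 4.216
R0 > 1, so the population is growing.

growing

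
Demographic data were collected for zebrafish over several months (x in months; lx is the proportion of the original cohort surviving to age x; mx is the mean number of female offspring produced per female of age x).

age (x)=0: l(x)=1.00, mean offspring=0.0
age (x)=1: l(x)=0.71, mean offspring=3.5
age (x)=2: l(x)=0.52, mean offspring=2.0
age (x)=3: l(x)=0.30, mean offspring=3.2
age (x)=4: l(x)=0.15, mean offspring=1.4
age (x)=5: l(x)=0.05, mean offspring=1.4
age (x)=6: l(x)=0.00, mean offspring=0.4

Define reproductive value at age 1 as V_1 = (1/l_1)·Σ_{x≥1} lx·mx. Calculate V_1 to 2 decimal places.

lx·mx for x ≥ 1: 2.485, 1.04, 0.96, 0.21, 0.07, 0 → sum = 4.765
V_1 = 4.765 / l_1 = 4.765 / 0.71 = 6.711268… → 6.71

6.71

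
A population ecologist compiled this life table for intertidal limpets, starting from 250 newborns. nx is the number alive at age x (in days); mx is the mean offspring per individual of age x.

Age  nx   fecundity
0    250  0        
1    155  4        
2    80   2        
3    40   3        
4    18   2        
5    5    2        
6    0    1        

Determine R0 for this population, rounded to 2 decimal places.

lx = nx/n0 = nx/250: 1, 0.62, 0.32, 0.16, 0.072, 0.02, 0
lx·mx by age: 0, 2.48, 0.64, 0.48, 0.144, 0.04, 0
R0 = Σ lx·mx = 3.784 → 3.78

3.78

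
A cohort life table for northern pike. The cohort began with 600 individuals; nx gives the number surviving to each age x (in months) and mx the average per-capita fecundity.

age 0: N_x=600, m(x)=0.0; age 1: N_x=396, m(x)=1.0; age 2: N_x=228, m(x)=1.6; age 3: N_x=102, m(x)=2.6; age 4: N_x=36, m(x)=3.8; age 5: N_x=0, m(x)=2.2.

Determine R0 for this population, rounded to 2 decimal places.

lx = nx/n0 = nx/600: 1, 0.66, 0.38, 0.17, 0.06, 0
lx·mx by age: 0, 0.66, 0.608, 0.442, 0.228, 0
R0 = Σ lx·mx = 1.938 → 1.94

1.94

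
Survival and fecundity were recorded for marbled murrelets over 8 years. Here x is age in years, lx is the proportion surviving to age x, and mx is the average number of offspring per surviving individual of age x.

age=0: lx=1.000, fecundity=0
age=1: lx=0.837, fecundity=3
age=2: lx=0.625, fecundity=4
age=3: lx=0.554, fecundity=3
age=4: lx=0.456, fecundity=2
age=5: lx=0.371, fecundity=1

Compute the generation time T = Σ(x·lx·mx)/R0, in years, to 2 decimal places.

lx·mx: 0, 2.511, 2.5, 1.662, 0.912, 0.371 → R0 = 7.956
x·lx·mx: 0, 2.511, 5, 4.986, 3.648, 1.855 → Σ = 18
T = 18 / 7.956 = 2.262443… → 2.26

2.26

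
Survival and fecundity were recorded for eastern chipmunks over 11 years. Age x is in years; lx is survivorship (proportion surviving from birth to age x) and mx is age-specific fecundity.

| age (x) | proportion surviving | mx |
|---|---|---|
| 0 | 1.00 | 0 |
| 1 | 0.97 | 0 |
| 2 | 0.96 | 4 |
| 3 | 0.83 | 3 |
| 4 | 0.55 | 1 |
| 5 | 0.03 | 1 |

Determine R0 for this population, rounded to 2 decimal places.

lx·mx by age: 0, 0, 3.84, 2.49, 0.55, 0.03
R0 = Σ lx·mx = 6.91 → 6.91

6.91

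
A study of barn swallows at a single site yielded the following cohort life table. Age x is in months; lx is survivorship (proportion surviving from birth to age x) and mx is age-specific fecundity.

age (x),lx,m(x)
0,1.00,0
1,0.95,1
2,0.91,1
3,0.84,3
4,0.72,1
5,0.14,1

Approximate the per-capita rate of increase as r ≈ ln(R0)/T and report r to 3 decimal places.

0.624

R0 = Σ lx·mx = 0 + 0.95 + 0.91 + 2.52 + 0.72 + 0.14 = 5.24
Σ x·lx·mx = 13.91; T = 13.91/5.24 = 2.65458…
r ≈ ln(R0)/T = ln(5.24)/2.65458… = 0.62395… → 0.624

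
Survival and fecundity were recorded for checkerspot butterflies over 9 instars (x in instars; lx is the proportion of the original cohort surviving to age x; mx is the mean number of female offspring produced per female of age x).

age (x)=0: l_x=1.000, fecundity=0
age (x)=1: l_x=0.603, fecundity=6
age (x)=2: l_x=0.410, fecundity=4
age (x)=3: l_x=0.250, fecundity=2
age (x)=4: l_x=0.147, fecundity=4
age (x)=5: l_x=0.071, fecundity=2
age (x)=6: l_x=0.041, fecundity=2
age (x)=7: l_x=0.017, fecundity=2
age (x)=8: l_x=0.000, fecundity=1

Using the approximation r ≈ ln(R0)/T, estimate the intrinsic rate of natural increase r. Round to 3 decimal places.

R0 = Σ lx·mx = 0 + 3.618 + 1.64 + 0.5 + 0.588 + 0.142 + 0.082 + 0.034 + 0 = 6.604
Σ x·lx·mx = 12.19; T = 12.19/6.604 = 1.84585…
r ≈ ln(R0)/T = ln(6.604)/1.84585… = 1.02266… → 1.023

1.023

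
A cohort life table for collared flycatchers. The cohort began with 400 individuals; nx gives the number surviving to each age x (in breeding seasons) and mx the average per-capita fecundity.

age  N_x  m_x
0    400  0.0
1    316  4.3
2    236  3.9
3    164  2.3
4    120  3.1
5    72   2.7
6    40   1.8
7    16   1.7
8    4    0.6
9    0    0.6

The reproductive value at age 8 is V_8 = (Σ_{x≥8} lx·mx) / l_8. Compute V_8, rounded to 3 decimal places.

lx = nx/n0 = nx/400: 1, 0.79, 0.59, 0.41, 0.3, 0.18, 0.1, 0.04, 0.01, 0
lx·mx for x ≥ 8: 0.006, 0 → sum = 0.006
V_8 = 0.006 / l_8 = 0.006 / 0.01 = 0.6 → 0.600

0.600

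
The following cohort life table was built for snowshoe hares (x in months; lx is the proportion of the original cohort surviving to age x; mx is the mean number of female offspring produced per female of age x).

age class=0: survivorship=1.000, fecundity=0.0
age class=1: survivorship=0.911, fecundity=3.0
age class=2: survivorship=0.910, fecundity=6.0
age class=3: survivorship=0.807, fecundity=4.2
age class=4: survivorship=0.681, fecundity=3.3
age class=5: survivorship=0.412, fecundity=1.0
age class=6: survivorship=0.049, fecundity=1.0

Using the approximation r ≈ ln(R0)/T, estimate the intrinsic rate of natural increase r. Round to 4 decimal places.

1.0809

R0 = Σ lx·mx = 0 + 2.733 + 5.46 + 3.3894 + 2.2473 + 0.412 + 0.049 = 14.2907
Σ x·lx·mx = 35.1644; T = 35.1644/14.2907 = 2.46065…
r ≈ ln(R0)/T = ln(14.2907)/2.46065… = 1.080857… → 1.0809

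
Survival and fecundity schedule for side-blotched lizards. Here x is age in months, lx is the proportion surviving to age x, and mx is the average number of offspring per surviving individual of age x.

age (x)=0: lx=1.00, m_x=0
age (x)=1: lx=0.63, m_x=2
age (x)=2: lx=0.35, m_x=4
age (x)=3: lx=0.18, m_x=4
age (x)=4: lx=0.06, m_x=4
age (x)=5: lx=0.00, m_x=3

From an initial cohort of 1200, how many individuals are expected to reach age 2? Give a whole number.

Expected survivors = N0 · l_2 = 1200 × 0.35 = 420 → 420

420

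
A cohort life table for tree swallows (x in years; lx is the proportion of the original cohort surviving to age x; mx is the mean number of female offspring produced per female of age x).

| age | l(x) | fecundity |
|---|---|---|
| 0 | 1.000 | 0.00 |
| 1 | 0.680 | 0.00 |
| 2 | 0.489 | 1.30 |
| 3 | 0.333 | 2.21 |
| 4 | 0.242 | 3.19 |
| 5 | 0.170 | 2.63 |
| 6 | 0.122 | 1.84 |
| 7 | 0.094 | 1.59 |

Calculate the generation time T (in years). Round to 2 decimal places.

3.78

lx·mx: 0, 0, 0.6357, 0.73593, 0.77198, 0.4471, 0.22448, 0.14946 → R0 = 2.96465
x·lx·mx: 0, 0, 1.2714, 2.20779, 3.08792, 2.2355, 1.34688, 1.04622 → Σ = 11.19571
T = 11.19571 / 2.96465 = 3.776402… → 3.78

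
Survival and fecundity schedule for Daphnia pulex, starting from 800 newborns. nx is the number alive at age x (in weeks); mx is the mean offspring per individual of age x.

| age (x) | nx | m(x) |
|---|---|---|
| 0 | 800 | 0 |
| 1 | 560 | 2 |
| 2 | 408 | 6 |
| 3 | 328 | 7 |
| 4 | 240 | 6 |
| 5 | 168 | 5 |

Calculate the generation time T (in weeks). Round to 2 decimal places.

2.81

lx = nx/n0 = nx/800: 1, 0.7, 0.51, 0.41, 0.3, 0.21
lx·mx: 0, 1.4, 3.06, 2.87, 1.8, 1.05 → R0 = 10.18
x·lx·mx: 0, 1.4, 6.12, 8.61, 7.2, 5.25 → Σ = 28.58
T = 28.58 / 10.18 = 2.807466… → 2.81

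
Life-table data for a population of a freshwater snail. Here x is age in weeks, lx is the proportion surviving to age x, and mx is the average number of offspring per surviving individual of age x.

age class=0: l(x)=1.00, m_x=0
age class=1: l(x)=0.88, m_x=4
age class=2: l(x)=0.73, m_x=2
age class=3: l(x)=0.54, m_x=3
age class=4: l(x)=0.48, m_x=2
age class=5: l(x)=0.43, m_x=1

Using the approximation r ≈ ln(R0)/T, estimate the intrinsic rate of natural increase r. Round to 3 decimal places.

0.960

R0 = Σ lx·mx = 0 + 3.52 + 1.46 + 1.62 + 0.96 + 0.43 = 7.99
Σ x·lx·mx = 17.29; T = 17.29/7.99 = 2.16395…
r ≈ ln(R0)/T = ln(7.99)/2.16395… = 0.96037… → 0.960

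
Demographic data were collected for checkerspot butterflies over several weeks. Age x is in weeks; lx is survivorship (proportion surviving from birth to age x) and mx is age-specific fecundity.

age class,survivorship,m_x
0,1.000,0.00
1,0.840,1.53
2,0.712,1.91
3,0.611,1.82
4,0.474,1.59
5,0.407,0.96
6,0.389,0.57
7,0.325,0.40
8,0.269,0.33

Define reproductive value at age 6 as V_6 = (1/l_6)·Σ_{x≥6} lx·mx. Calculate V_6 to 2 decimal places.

lx·mx for x ≥ 6: 0.22173, 0.13, 0.08877 → sum = 0.4405
V_6 = 0.4405 / l_6 = 0.4405 / 0.389 = 1.132391… → 1.13

1.13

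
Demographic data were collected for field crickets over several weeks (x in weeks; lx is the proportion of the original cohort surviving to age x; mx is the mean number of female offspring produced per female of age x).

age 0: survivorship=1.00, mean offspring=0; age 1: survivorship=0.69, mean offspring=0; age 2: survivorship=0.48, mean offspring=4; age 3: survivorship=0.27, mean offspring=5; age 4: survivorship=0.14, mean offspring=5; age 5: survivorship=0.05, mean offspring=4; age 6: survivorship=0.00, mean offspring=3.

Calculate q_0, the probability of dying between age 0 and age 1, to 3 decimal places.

q_0 = (l_0 − l_1) / l_0 = (1 − 0.69) / 1
     = 0.31 / 1 = 0.31 → 0.310

0.310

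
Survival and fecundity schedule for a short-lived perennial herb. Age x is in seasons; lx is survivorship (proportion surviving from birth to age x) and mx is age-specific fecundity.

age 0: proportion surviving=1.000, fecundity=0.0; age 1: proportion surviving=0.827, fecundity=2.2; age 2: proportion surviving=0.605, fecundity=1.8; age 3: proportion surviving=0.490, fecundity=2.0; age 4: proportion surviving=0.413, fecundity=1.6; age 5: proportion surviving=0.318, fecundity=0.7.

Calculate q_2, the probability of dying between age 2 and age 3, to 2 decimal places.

q_2 = (l_2 − l_3) / l_2 = (0.605 − 0.49) / 0.605
     = 0.115 / 0.605 = 0.190083… → 0.19

0.19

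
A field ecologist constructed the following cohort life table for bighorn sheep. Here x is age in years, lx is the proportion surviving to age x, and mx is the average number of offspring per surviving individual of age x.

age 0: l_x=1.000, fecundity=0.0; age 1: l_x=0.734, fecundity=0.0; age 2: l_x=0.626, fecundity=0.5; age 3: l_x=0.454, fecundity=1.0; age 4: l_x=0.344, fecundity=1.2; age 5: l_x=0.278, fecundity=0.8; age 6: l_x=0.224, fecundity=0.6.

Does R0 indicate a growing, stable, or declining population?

R0 = Σ lx·mx = 0 + 0 + 0.313 + 0.454 + 0.4128 + 0.2224 + 0.1344 = 1.5366
R0 > 1, so the population is growing.

growing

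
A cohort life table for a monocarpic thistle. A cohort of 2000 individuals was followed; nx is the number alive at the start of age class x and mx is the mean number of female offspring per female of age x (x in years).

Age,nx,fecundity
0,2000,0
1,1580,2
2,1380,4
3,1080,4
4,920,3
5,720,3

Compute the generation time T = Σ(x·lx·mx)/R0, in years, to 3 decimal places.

lx = nx/n0 = nx/2000: 1, 0.79, 0.69, 0.54, 0.46, 0.36
lx·mx: 0, 1.58, 2.76, 2.16, 1.38, 1.08 → R0 = 8.96
x·lx·mx: 0, 1.58, 5.52, 6.48, 5.52, 5.4 → Σ = 24.5
T = 24.5 / 8.96 = 2.734375 → 2.734

2.734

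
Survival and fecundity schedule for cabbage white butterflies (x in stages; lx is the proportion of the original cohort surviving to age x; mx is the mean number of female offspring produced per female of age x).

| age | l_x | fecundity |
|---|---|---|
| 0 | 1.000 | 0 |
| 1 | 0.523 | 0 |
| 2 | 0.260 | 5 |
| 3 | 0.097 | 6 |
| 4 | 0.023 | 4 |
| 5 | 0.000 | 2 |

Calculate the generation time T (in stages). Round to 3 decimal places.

lx·mx: 0, 0, 1.3, 0.582, 0.092, 0 → R0 = 1.974
x·lx·mx: 0, 0, 2.6, 1.746, 0.368, 0 → Σ = 4.714
T = 4.714 / 1.974 = 2.388045… → 2.388

2.388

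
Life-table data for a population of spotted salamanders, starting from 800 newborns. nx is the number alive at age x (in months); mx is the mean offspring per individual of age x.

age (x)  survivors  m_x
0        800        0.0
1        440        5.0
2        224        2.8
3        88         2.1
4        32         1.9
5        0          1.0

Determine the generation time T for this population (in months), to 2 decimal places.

lx = nx/n0 = nx/800: 1, 0.55, 0.28, 0.11, 0.04, 0
lx·mx: 0, 2.75, 0.784, 0.231, 0.076, 0 → R0 = 3.841
x·lx·mx: 0, 2.75, 1.568, 0.693, 0.304, 0 → Σ = 5.315
T = 5.315 / 3.841 = 1.383754… → 1.38

1.38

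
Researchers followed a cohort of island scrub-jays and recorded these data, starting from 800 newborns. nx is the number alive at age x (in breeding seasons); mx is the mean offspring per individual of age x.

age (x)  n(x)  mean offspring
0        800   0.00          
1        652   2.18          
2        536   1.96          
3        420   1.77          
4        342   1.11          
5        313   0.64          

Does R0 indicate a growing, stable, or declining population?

lx = nx/n0 = nx/800: 1, 0.815, 0.67, 0.525, 0.4275, 0.39125
R0 = Σ lx·mx = 0 + 1.7767 + 1.3132 + 0.92925 + 0.474525 + 0.2504… = 4.744075…
R0 > 1, so the population is growing.

growing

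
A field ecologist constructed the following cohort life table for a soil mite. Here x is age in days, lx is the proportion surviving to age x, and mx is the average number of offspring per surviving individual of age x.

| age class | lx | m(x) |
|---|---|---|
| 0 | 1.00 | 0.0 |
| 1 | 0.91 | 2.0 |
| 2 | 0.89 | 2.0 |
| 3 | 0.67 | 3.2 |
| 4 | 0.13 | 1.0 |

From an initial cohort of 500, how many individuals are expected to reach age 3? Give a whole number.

Expected survivors = N0 · l_3 = 500 × 0.67 = 335 → 335

335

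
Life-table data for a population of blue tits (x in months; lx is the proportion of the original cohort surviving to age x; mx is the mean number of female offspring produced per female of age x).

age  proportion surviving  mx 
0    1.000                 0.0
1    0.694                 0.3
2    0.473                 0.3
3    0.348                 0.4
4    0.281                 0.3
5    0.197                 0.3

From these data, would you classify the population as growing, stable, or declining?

R0 = Σ lx·mx = 0 + 0.2082 + 0.1419 + 0.1392 + 0.0843 + 0.0591 = 0.6327
R0 < 1, so the population is declining.

declining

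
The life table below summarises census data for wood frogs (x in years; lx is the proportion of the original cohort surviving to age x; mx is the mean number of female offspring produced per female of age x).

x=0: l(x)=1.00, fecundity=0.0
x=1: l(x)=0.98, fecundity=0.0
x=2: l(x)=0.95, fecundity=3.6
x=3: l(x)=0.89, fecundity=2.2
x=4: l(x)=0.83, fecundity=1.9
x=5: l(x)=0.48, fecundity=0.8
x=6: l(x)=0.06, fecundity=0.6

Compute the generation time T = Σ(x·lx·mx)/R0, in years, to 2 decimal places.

lx·mx: 0, 0, 3.42, 1.958, 1.577, 0.384, 0.036 → R0 = 7.375
x·lx·mx: 0, 0, 6.84, 5.874, 6.308, 1.92, 0.216 → Σ = 21.158
T = 21.158 / 7.375 = 2.868881… → 2.87

2.87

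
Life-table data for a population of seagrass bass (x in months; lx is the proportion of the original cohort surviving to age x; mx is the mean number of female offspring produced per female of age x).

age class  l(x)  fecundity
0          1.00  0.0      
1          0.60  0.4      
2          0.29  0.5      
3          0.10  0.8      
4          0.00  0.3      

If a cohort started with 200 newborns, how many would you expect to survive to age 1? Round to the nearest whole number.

120

Expected survivors = N0 · l_1 = 200 × 0.60 = 120 → 120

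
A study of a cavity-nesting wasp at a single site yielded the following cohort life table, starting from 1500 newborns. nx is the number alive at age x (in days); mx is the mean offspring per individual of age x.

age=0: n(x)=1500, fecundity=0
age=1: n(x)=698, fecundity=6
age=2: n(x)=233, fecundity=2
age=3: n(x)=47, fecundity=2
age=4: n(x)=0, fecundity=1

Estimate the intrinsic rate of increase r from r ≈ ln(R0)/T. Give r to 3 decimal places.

1.013

lx = nx/n0 = nx/1500: 1, 0.46533…, 0.15533…, 0.03133…, 0
R0 = Σ lx·mx = 0 + 2.792… + 0.31067… + 0.06267… + 0 = 3.165333…
Σ x·lx·mx = 3.601333…; T = 3.601333…/3.165333… = 1.13774…
r ≈ ln(R0)/T = ln(3.165333…)/1.13774… = 1.01276… → 1.013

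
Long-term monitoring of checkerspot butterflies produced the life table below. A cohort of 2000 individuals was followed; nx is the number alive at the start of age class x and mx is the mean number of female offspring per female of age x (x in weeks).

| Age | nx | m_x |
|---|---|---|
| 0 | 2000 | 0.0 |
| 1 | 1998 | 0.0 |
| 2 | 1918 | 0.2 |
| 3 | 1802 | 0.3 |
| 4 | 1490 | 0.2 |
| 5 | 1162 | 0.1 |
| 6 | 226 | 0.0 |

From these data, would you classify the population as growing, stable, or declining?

declining

lx = nx/n0 = nx/2000: 1, 0.999, 0.959, 0.901, 0.745, 0.581, 0.113
R0 = Σ lx·mx = 0 + 0 + 0.1918 + 0.2703 + 0.149 + 0.0581 + 0 = 0.6692
R0 < 1, so the population is declining.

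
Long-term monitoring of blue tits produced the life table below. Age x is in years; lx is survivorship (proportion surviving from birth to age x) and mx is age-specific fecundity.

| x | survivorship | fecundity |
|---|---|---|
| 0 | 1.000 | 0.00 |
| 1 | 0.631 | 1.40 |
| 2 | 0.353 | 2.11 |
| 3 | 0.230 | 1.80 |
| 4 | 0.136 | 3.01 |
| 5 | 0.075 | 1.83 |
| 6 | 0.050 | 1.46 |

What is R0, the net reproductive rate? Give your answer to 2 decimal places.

lx·mx by age: 0, 0.8834, 0.74483, 0.414, 0.40936, 0.13725, 0.073
R0 = Σ lx·mx = 2.66184 → 2.66

2.66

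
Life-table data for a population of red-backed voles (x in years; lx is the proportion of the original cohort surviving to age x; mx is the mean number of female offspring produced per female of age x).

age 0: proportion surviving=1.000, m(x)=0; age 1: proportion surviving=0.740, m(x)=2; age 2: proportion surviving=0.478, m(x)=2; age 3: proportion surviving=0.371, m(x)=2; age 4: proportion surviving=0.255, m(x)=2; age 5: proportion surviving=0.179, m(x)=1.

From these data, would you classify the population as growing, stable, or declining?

growing

R0 = Σ lx·mx = 0 + 1.48 + 0.956 + 0.742 + 0.51 + 0.179 = 3.867
R0 > 1, so the population is growing.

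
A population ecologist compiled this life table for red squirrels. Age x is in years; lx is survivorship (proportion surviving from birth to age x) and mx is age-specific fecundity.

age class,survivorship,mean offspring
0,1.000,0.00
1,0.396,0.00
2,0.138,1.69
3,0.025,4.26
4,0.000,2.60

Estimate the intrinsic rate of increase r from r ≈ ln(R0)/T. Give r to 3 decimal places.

R0 = Σ lx·mx = 0 + 0 + 0.23322 + 0.1065 + 0 = 0.33972
Σ x·lx·mx = 0.78594; T = 0.78594/0.33972 = 2.31349…
r ≈ ln(R0)/T = ln(0.33972)/2.31349… = -0.46667… → -0.467

-0.467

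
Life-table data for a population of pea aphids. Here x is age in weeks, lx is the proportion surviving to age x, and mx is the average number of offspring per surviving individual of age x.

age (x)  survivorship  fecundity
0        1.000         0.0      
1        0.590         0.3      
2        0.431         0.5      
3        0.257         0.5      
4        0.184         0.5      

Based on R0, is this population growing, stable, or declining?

declining

R0 = Σ lx·mx = 0 + 0.177 + 0.2155 + 0.1285 + 0.092 = 0.613
R0 < 1, so the population is declining.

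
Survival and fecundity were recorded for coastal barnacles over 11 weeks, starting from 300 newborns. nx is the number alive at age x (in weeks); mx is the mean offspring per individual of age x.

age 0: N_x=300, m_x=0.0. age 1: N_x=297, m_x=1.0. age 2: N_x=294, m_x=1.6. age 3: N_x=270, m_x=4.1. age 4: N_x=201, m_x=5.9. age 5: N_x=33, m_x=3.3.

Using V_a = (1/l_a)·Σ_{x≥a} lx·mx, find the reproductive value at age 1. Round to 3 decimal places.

10.671

lx = nx/n0 = nx/300: 1, 0.99, 0.98, 0.9, 0.67, 0.11
lx·mx for x ≥ 1: 0.99, 1.568, 3.69, 3.953, 0.363 → sum = 10.564
V_1 = 10.564 / l_1 = 10.564 / 0.99 = 10.670707… → 10.671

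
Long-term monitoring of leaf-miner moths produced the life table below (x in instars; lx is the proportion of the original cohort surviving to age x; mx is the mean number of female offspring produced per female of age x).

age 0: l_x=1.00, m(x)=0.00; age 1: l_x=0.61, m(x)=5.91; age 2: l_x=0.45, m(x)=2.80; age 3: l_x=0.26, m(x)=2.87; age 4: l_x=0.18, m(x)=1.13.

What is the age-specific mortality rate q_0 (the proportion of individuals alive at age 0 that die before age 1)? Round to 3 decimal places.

0.390

q_0 = (l_0 − l_1) / l_0 = (1 − 0.61) / 1
     = 0.39 / 1 = 0.39 → 0.390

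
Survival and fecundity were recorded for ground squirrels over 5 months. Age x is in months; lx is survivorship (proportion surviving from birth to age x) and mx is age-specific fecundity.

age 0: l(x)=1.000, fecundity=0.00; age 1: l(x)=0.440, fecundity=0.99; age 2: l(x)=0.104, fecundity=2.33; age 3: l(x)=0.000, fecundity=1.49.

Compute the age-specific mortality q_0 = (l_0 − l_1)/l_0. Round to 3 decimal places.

q_0 = (l_0 − l_1) / l_0 = (1 − 0.44) / 1
     = 0.56 / 1 = 0.56 → 0.560

0.560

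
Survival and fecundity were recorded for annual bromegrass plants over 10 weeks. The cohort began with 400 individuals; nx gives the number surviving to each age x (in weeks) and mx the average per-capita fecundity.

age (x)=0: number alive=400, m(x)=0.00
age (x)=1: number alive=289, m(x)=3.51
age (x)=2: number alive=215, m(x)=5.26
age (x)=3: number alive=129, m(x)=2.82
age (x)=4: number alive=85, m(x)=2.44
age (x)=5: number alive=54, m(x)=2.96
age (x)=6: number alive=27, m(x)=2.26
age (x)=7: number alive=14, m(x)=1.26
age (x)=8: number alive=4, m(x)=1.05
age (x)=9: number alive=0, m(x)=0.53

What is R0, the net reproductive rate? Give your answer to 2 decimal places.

lx = nx/n0 = nx/400: 1, 0.7225, 0.5375, 0.3225, 0.2125, 0.135, 0.0675, 0.035, 0.01, 0
lx·mx by age: 0, 2.535975, 2.82725, 0.90945, 0.5185, 0.3996, 0.15255, 0.0441, 0.0105, 0
R0 = Σ lx·mx = 7.397925 → 7.40

7.40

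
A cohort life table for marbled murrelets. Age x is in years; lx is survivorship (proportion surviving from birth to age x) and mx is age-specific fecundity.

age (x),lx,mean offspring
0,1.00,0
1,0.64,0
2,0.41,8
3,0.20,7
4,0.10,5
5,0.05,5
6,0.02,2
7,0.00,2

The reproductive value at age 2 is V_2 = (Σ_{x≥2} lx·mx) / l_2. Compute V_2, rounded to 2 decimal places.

lx·mx for x ≥ 2: 3.28, 1.4, 0.5, 0.25, 0.04, 0 → sum = 5.47
V_2 = 5.47 / l_2 = 5.47 / 0.41 = 13.341463… → 13.34

13.34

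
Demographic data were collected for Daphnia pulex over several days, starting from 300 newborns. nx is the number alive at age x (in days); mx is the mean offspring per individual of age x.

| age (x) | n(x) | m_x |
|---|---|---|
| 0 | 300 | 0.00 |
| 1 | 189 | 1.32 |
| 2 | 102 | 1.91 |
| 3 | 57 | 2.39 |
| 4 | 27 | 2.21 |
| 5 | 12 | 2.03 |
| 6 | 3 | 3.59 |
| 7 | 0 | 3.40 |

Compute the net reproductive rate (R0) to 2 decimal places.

lx = nx/n0 = nx/300: 1, 0.63, 0.34, 0.19, 0.09, 0.04, 0.01, 0
lx·mx by age: 0, 0.8316, 0.6494, 0.4541, 0.1989, 0.0812, 0.0359, 0
R0 = Σ lx·mx = 2.2511 → 2.25

2.25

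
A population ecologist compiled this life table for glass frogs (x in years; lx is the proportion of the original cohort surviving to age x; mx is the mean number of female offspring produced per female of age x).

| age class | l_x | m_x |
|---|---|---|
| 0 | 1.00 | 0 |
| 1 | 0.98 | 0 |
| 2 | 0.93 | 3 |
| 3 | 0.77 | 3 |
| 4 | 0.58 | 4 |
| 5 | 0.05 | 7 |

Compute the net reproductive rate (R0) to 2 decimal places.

lx·mx by age: 0, 0, 2.79, 2.31, 2.32, 0.35
R0 = Σ lx·mx = 7.77 → 7.77

7.77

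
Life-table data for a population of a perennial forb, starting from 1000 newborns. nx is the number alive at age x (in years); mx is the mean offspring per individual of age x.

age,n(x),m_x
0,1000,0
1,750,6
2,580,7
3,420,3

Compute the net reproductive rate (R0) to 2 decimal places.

9.82

lx = nx/n0 = nx/1000: 1, 0.75, 0.58, 0.42
lx·mx by age: 0, 4.5, 4.06, 1.26
R0 = Σ lx·mx = 9.82 → 9.82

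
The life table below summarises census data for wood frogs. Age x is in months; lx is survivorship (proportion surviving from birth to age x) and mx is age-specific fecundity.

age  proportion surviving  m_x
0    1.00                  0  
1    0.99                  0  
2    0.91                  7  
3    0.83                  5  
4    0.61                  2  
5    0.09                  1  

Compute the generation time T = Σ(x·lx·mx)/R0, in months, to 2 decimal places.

lx·mx: 0, 0, 6.37, 4.15, 1.22, 0.09 → R0 = 11.83
x·lx·mx: 0, 0, 12.74, 12.45, 4.88, 0.45 → Σ = 30.52
T = 30.52 / 11.83 = 2.579882… → 2.58

2.58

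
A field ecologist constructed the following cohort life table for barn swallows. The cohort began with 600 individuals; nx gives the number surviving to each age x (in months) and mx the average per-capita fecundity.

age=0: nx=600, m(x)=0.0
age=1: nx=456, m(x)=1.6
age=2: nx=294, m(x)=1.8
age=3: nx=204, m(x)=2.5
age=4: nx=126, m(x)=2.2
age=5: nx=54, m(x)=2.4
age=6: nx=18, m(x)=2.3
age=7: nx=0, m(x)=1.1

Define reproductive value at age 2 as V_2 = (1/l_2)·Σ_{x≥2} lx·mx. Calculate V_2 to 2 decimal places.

5.06

lx = nx/n0 = nx/600: 1, 0.76, 0.49, 0.34, 0.21, 0.09, 0.03, 0
lx·mx for x ≥ 2: 0.882, 0.85, 0.462, 0.216, 0.069, 0 → sum = 2.479
V_2 = 2.479 / l_2 = 2.479 / 0.49 = 5.059184… → 5.06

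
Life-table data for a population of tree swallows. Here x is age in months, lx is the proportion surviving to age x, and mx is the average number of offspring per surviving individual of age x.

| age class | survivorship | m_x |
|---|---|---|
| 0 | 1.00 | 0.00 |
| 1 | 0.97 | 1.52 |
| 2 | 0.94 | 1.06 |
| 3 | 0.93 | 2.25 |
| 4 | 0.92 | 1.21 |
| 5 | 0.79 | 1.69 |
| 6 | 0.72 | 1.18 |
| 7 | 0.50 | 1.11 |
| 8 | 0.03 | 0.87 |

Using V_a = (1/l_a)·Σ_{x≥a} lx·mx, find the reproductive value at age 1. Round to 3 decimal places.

lx·mx for x ≥ 1: 1.4744, 0.9964, 2.0925, 1.1132, 1.3351, 0.8496, 0.555, 0.0261 → sum = 8.4423
V_1 = 8.4423 / l_1 = 8.4423 / 0.97 = 8.703402… → 8.703

8.703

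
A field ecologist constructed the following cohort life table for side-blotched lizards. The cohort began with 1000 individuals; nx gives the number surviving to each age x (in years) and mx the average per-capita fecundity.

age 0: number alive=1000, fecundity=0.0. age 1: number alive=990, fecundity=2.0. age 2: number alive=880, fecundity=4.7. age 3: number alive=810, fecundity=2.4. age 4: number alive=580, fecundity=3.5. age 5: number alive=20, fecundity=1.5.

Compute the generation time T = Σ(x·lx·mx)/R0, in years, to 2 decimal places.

lx = nx/n0 = nx/1000: 1, 0.99, 0.88, 0.81, 0.58, 0.02
lx·mx: 0, 1.98, 4.136, 1.944, 2.03, 0.03 → R0 = 10.12
x·lx·mx: 0, 1.98, 8.272, 5.832, 8.12, 0.15 → Σ = 24.354
T = 24.354 / 10.12 = 2.406522… → 2.41

2.41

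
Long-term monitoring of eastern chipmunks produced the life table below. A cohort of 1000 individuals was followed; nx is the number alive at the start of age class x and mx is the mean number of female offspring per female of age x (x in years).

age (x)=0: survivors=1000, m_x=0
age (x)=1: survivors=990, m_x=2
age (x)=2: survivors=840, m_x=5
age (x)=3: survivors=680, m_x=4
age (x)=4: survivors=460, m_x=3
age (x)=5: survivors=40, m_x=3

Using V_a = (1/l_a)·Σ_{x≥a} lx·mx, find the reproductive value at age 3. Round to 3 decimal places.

6.206

lx = nx/n0 = nx/1000: 1, 0.99, 0.84, 0.68, 0.46, 0.04
lx·mx for x ≥ 3: 2.72, 1.38, 0.12 → sum = 4.22
V_3 = 4.22 / l_3 = 4.22 / 0.68 = 6.205882… → 6.206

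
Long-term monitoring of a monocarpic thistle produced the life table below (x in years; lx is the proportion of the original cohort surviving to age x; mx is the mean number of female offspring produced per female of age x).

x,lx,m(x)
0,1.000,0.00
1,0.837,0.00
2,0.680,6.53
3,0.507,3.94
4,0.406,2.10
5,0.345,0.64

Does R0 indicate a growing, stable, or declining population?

R0 = Σ lx·mx = 0 + 0 + 4.4404 + 1.99758 + 0.8526 + 0.2208 = 7.51138
R0 > 1, so the population is growing.

growing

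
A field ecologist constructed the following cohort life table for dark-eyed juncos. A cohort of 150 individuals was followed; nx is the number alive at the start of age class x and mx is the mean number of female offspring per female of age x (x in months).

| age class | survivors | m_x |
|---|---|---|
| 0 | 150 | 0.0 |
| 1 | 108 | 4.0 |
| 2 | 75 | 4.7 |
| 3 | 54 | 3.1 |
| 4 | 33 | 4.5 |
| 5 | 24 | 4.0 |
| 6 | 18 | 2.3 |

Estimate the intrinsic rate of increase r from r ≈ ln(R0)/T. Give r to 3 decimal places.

lx = nx/n0 = nx/150: 1, 0.72, 0.5, 0.36, 0.22, 0.16, 0.12
R0 = Σ lx·mx = 0 + 2.88 + 2.35 + 1.116 + 0.99 + 0.64 + 0.276 = 8.252
Σ x·lx·mx = 19.744; T = 19.744/8.252 = 2.39263…
r ≈ ln(R0)/T = ln(8.252)/2.39263… = 0.88206… → 0.882

0.882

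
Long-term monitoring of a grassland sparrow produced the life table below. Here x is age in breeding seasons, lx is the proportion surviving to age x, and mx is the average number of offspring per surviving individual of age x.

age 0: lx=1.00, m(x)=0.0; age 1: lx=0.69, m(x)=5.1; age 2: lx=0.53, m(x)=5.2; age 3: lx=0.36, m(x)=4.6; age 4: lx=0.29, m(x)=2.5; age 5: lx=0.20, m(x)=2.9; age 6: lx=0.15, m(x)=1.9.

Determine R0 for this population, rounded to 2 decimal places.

lx·mx by age: 0, 3.519, 2.756, 1.656, 0.725, 0.58, 0.285
R0 = Σ lx·mx = 9.521 → 9.52

9.52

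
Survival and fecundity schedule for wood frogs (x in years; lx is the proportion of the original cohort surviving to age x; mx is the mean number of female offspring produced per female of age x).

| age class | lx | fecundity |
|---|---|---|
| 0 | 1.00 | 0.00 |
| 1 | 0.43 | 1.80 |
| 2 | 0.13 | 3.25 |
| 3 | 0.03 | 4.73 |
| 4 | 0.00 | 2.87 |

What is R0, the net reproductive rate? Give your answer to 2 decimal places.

lx·mx by age: 0, 0.774, 0.4225, 0.1419, 0
R0 = Σ lx·mx = 1.3384 → 1.34

1.34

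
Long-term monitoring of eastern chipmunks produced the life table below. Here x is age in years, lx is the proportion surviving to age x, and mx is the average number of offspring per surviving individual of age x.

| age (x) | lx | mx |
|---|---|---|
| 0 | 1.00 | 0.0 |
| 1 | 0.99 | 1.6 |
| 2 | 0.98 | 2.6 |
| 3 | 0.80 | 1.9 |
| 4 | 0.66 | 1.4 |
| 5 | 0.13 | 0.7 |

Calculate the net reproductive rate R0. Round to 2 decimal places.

lx·mx by age: 0, 1.584, 2.548, 1.52, 0.924, 0.091
R0 = Σ lx·mx = 6.667 → 6.67

6.67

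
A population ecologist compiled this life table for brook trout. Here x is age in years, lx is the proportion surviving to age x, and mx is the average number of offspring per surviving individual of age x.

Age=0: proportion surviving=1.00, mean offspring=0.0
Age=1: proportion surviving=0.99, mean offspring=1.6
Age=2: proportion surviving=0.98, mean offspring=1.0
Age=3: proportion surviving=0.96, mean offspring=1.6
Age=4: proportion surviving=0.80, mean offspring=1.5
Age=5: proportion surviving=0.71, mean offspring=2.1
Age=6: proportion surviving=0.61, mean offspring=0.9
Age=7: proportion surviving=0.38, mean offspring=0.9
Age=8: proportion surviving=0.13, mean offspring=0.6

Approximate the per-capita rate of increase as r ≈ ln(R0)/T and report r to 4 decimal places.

0.5951

R0 = Σ lx·mx = 0 + 1.584 + 0.98 + 1.536 + 1.2 + 1.491 + 0.549 + 0.342 + 0.078 = 7.76
Σ x·lx·mx = 26.719; T = 26.719/7.76 = 3.44317…
r ≈ ln(R0)/T = ln(7.76)/3.44317… = 0.595086… → 0.5951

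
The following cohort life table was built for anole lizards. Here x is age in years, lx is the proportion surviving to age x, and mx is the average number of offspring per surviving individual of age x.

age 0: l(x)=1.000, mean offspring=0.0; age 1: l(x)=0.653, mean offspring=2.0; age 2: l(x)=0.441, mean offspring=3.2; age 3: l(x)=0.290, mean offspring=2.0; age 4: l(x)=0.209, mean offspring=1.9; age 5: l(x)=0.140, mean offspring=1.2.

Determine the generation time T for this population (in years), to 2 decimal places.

lx·mx: 0, 1.306, 1.4112, 0.58, 0.3971, 0.168 → R0 = 3.8623
x·lx·mx: 0, 1.306, 2.8224, 1.74, 1.5884, 0.84 → Σ = 8.2968
T = 8.2968 / 3.8623 = 2.14815… → 2.15

2.15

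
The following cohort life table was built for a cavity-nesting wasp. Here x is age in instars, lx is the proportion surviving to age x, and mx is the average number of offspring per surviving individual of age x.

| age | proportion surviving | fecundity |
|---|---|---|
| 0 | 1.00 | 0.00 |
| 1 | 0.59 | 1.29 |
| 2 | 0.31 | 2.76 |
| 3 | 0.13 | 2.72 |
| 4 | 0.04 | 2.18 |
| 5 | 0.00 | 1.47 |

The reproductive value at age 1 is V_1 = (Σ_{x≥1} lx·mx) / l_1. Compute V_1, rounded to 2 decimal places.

lx·mx for x ≥ 1: 0.7611, 0.8556, 0.3536, 0.0872, 0 → sum = 2.0575
V_1 = 2.0575 / l_1 = 2.0575 / 0.59 = 3.487288… → 3.49

3.49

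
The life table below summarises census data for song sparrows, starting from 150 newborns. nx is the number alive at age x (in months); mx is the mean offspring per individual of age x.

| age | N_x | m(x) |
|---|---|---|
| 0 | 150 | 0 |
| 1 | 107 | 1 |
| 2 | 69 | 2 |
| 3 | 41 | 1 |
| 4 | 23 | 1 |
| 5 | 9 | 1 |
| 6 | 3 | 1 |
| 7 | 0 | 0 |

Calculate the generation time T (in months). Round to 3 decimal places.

2.059

lx = nx/n0 = nx/150: 1, 0.71333…, 0.46, 0.27333…, 0.15333…, 0.06, 0.02, 0
lx·mx: 0, 0.713333…, 0.92, 0.273333…, 0.153333…, 0.06, 0.02, 0 → R0 = 2.14…
x·lx·mx: 0, 0.713333…, 1.84, 0.82…, 0.613333…, 0.3, 0.12, 0 → Σ = 4.406667…
T = 4.406667… / 2.14… = 2.05919… → 2.059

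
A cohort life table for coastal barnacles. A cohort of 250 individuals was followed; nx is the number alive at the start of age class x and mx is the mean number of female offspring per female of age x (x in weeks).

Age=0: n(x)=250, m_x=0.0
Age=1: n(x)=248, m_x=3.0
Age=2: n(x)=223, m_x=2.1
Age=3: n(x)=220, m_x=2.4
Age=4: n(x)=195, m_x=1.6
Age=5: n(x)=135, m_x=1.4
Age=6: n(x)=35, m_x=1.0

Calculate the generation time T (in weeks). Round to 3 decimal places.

lx = nx/n0 = nx/250: 1, 0.992, 0.892, 0.88, 0.78, 0.54, 0.14
lx·mx: 0, 2.976, 1.8732, 2.112, 1.248, 0.756, 0.14 → R0 = 9.1052
x·lx·mx: 0, 2.976, 3.7464, 6.336, 4.992, 3.78, 0.84 → Σ = 22.6704
T = 22.6704 / 9.1052 = 2.48983… → 2.490

2.490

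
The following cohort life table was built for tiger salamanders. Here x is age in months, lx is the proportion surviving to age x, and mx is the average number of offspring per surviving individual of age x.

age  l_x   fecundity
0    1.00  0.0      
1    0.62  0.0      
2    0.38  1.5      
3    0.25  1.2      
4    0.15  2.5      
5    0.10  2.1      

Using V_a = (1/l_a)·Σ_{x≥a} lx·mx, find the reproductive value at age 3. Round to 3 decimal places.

lx·mx for x ≥ 3: 0.3, 0.375, 0.21 → sum = 0.885
V_3 = 0.885 / l_3 = 0.885 / 0.25 = 3.54 → 3.540

3.540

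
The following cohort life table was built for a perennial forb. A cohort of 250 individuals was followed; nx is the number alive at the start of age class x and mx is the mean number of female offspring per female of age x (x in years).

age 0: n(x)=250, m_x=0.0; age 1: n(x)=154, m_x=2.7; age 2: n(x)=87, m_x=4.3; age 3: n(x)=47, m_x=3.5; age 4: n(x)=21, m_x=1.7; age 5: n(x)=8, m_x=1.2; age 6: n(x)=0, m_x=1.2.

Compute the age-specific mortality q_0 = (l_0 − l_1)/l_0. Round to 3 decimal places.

lx = nx/n0 = nx/250: 1, 0.616, 0.348, 0.188, 0.084, 0.032, 0
q_0 = (l_0 − l_1) / l_0 = (1 − 0.616) / 1
     = 0.384 / 1 = 0.384 → 0.384

0.384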